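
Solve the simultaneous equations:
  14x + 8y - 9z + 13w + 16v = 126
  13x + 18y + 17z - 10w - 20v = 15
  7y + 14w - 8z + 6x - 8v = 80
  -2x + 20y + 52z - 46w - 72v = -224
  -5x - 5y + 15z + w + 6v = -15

Row-reduce:
R1 ← R1 / (14).
R2 ← R2 − 13·R1.
R3 ← R3 − 6·R1.
R4 ← R4 + 2·R1.
R5 ← R5 + 5·R1.
R2 ← R2 / (74/7).
R1 ← R1 − 4/7·R2.
R3 ← R3 − 25/7·R2.
R4 ← R4 − 148/7·R2.
R5 ← R5 + 15/7·R2.
R3 ← R3 / (-1881/148).
R1 ← R1 + 149/74·R3.
R2 ← R2 − 355/148·R3.
R5 ← R5 − 2505/148·R3.
Swap R4 and R5.
R4 ← R4 / (13997/627).
R1 ← R1 + 743/1881·R4.
R2 ← R2 − 1712/1881·R4.
R3 ← R3 + 2351/1881·R4.
Row 5 reduces to 0 = -2, a contradiction. The system is inconsistent.

no solution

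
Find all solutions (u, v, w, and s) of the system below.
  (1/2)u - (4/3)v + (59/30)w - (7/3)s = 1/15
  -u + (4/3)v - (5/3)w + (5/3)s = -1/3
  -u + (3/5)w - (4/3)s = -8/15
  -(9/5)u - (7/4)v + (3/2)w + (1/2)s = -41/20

infinitely many solutions

Row-reduce:
R1 ← R1 / (1/2).
R2 ← R2 + 1·R1.
R3 ← R3 + 1·R1.
R4 ← R4 + 9/5·R1.
R2 ← R2 / (-4/3).
R1 ← R1 + 8/3·R2.
R3 ← R3 + 8/3·R2.
R4 ← R4 + 131/20·R2.
Swap R3 and R4.
R3 ← R3 / (-511/200).
R1 ← R1 + 3/5·R3.
R2 ← R2 + 17/10·R3.
Rank is 3 with 4 unknowns, leaving s free.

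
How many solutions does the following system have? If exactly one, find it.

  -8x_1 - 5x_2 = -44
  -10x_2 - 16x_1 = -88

Row-reduce:
R1 ← R1 / (-8).
R2 ← R2 + 16·R1.
Rank is 1 with 2 unknowns, leaving x_2 free.

infinitely many solutions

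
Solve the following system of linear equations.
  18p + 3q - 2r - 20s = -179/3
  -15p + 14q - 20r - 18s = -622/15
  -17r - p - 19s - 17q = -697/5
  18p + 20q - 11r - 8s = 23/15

p = -2/3, q = 3, r = 7/3, s = 13/5

Row-reduce the augmented matrix:
R1 ← R1 / (18).
R2 ← R2 + 15·R1.
R3 ← R3 + 1·R1.
R4 ← R4 − 18·R1.
R2 ← R2 / (33/2).
R1 ← R1 − 1/6·R2.
R3 ← R3 + 101/6·R2.
R4 ← R4 − 17·R2.
R3 ← R3 / (-11647/297).
R1 ← R1 − 32/297·R3.
R2 ← R2 + 130/99·R3.
R4 ← R4 − 1319/99·R3.
R4 ← R4 / (336235/11647).
R1 ← R1 + 10638/11647·R4.
R2 ← R2 + 2834/11647·R4.
R3 ← R3 − 16477/11647·R4.
Reading off the reduced rows gives p = -2/3, q = 3, r = 7/3, s = 13/5.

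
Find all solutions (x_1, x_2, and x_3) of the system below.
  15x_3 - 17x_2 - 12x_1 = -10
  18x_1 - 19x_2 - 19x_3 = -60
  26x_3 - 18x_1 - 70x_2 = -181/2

no solution

Row-reduce:
R1 ← R1 / (-12).
R2 ← R2 − 18·R1.
R3 ← R3 + 18·R1.
R2 ← R2 / (-89/2).
R1 ← R1 − 17/12·R2.
R3 ← R3 + 89/2·R2.
Row 3 reduces to 0 = -1/2, a contradiction. The system is inconsistent.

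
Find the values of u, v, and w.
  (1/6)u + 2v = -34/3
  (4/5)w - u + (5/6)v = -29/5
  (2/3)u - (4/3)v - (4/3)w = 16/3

u = 4, v = -6, w = 4

Row-reduce the augmented matrix:
R1 ← R1 / (1/6).
R2 ← R2 + 1·R1.
R3 ← R3 − 2/3·R1.
R2 ← R2 / (77/6).
R1 ← R1 − 12·R2.
R3 ← R3 + 28/3·R2.
R3 ← R3 / (-124/165).
R1 ← R1 + 288/385·R3.
R2 ← R2 − 24/385·R3.
Reading off the reduced rows gives u = 4, v = -6, w = 4.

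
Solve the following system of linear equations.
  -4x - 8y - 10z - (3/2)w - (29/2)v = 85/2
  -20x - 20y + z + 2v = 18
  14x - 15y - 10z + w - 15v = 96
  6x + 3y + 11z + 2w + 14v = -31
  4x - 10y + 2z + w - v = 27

no solution

Row-reduce:
R1 ← R1 / (-4).
R2 ← R2 + 20·R1.
R3 ← R3 − 14·R1.
R4 ← R4 − 6·R1.
R5 ← R5 − 4·R1.
R2 ← R2 / (20).
R1 ← R1 − 2·R2.
R3 ← R3 + 43·R2.
R4 ← R4 + 9·R2.
R5 ← R5 + 18·R2.
R3 ← R3 / (1293/20).
R1 ← R1 + 13/5·R3.
R2 ← R2 − 51/20·R3.
R4 ← R4 − 379/20·R3.
R5 ← R5 − 379/10·R3.
R4 ← R4 / (-460/1293).
R1 ← R1 − 1061/10344·R4.
R2 ← R2 + 161/1724·R4.
R3 ← R3 − 475/2586·R4.
R5 ← R5 + 920/1293·R4.
Row 5 reduces to 0 = 4, a contradiction. The system is inconsistent.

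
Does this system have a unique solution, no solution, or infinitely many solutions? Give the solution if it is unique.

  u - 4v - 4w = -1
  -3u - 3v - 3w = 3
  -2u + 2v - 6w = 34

Row-reduce the augmented matrix:
R2 ← R2 + 3·R1.
R3 ← R3 + 2·R1.
R2 ← R2 / (-15).
R1 ← R1 + 4·R2.
R3 ← R3 + 6·R2.
R3 ← R3 / (-8).
R2 ← R2 − 1·R3.
Reading off the reduced rows gives u = -1, v = 4, w = -4.

u = -1, v = 4, w = -4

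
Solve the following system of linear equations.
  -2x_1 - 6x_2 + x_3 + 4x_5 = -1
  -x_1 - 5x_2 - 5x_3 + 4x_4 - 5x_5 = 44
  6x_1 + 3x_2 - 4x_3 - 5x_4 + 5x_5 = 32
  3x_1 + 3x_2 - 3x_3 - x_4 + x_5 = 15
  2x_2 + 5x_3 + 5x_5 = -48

x_1 = 4, x_2 = -4, x_3 = -5, x_4 = -3, x_5 = -3

Row-reduce the augmented matrix:
R1 ← R1 / (-2).
R2 ← R2 + 1·R1.
R3 ← R3 − 6·R1.
R4 ← R4 − 3·R1.
R2 ← R2 / (-2).
R1 ← R1 − 3·R2.
R3 ← R3 + 15·R2.
R4 ← R4 + 6·R2.
R5 ← R5 − 2·R2.
R3 ← R3 / (161/4).
R1 ← R1 + 35/4·R3.
R2 ← R2 − 11/4·R3.
R4 ← R4 − 15·R3.
R5 ← R5 + 1/2·R3.
R4 ← R4 / (1/23).
R1 ← R1 + 37/23·R4.
R2 ← R2 − 9/23·R4.
R3 ← R3 + 20/23·R4.
R5 ← R5 − 82/23·R4.
R5 ← R5 / (-1213/7).
R1 ← R1 − 562/7·R5.
R2 ← R2 + 141/7·R5.
R3 ← R3 − 306/7·R5.
R4 ← R4 − 338/7·R5.
Reading off the reduced rows gives x_1 = 4, x_2 = -4, x_3 = -5, x_4 = -3, x_5 = -3.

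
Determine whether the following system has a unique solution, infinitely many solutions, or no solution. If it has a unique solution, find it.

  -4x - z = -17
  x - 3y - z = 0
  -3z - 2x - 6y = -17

infinitely many solutions

Row-reduce:
R1 ← R1 / (-4).
R2 ← R2 − 1·R1.
R3 ← R3 + 2·R1.
R2 ← R2 / (-3).
R3 ← R3 + 6·R2.
Rank is 2 with 3 unknowns, leaving z free.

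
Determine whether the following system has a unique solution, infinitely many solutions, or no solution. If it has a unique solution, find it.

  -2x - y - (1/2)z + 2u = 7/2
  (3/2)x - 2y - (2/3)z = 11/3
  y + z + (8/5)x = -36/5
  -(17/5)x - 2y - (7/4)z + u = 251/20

Row-reduce:
R1 ← R1 / (-2).
R2 ← R2 − 3/2·R1.
R3 ← R3 − 8/5·R1.
R4 ← R4 + 17/5·R1.
R2 ← R2 / (-11/4).
R1 ← R1 − 1/2·R2.
R3 ← R3 − 1/5·R2.
R4 ← R4 + 3/10·R2.
R3 ← R3 / (173/330).
R1 ← R1 − 2/33·R3.
R2 ← R2 − 25/66·R3.
R4 ← R4 + 173/220·R3.
Rank is 3 with 4 unknowns, leaving u free.

infinitely many solutions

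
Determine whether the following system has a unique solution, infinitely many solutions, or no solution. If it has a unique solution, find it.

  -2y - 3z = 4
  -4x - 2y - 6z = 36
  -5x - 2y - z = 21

x = -5, y = 4, z = -4

Row-reduce the augmented matrix:
Swap R1 and R2.
R1 ← R1 / (-4).
R3 ← R3 + 5·R1.
R2 ← R2 / (-2).
R1 ← R1 − 1/2·R2.
R3 ← R3 − 1/2·R2.
R3 ← R3 / (23/4).
R1 ← R1 − 3/4·R3.
R2 ← R2 − 3/2·R3.
Reading off the reduced rows gives x = -5, y = 4, z = -4.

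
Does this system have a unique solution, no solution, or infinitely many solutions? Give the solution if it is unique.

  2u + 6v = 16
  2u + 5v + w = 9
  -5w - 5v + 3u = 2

Row-reduce the augmented matrix:
R1 ← R1 / (2).
R2 ← R2 − 2·R1.
R3 ← R3 − 3·R1.
R2 ← R2 / (-1).
R1 ← R1 − 3·R2.
R3 ← R3 + 14·R2.
R3 ← R3 / (-19).
R1 ← R1 − 3·R3.
R2 ← R2 + 1·R3.
Reading off the reduced rows gives u = -1, v = 3, w = -4.

u = -1, v = 3, w = -4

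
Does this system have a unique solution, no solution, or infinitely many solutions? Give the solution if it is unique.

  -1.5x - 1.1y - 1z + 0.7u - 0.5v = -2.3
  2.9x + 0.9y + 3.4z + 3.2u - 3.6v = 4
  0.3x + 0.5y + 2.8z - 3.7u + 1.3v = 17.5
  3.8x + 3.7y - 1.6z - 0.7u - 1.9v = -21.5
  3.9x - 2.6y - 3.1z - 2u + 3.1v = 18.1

x = 2, y = -6, z = 4, u = -2, v = 1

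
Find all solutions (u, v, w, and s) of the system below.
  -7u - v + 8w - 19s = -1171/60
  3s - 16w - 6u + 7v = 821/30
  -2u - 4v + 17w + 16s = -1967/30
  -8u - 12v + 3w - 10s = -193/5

u = 11/4, v = 5/3, w = -11/5, s = -1

Row-reduce the augmented matrix:
R1 ← R1 / (-7).
R2 ← R2 + 6·R1.
R3 ← R3 + 2·R1.
R4 ← R4 + 8·R1.
R2 ← R2 / (55/7).
R1 ← R1 − 1/7·R2.
R3 ← R3 + 26/7·R2.
R4 ← R4 + 76/7·R2.
R3 ← R3 / (43/11).
R1 ← R1 + 8/11·R3.
R2 ← R2 + 32/11·R3.
R4 ← R4 + 415/11·R3.
R4 ← R4 / (14326/43).
R1 ← R1 − 346/43·R4.
R2 ← R2 − 1083/43·R4.
R3 ← R3 − 336/43·R4.
Reading off the reduced rows gives u = 11/4, v = 5/3, w = -11/5, s = -1.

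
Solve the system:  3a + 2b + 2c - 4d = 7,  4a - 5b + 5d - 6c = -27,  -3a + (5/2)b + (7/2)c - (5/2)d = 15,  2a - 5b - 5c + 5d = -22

no solution

Row-reduce:
R1 ← R1 / (3).
R2 ← R2 − 4·R1.
R3 ← R3 + 3·R1.
R4 ← R4 − 2·R1.
R2 ← R2 / (-23/3).
R1 ← R1 − 2/3·R2.
R3 ← R3 − 9/2·R2.
R4 ← R4 + 19/3·R2.
R3 ← R3 / (19/46).
R1 ← R1 + 2/23·R3.
R2 ← R2 − 26/23·R3.
R4 ← R4 − 19/23·R3.
Row 4 reduces to 0 = 2, a contradiction. The system is inconsistent.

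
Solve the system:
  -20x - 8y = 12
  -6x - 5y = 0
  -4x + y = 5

no solution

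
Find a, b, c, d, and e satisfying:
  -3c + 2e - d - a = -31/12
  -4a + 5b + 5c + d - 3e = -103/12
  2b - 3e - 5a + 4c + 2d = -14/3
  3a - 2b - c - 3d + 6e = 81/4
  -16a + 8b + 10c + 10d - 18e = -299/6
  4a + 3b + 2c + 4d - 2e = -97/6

a = 0, b = -3, c = 11/4, d = -7/3, e = 5/3

Row-reduce the augmented matrix:
R1 ← R1 / (-1).
R2 ← R2 + 4·R1.
R3 ← R3 + 5·R1.
R4 ← R4 − 3·R1.
R5 ← R5 + 16·R1.
R6 ← R6 − 4·R1.
R2 ← R2 / (5).
R3 ← R3 − 2·R2.
R4 ← R4 + 2·R2.
R5 ← R5 − 8·R2.
R6 ← R6 − 3·R2.
R3 ← R3 / (61/5).
R1 ← R1 − 3·R3.
R2 ← R2 − 17/5·R3.
R4 ← R4 + 16/5·R3.
R5 ← R5 − 154/5·R3.
R6 ← R6 + 101/5·R3.
R4 ← R4 / (-164/61).
R1 ← R1 + 14/61·R4.
R2 ← R2 + 24/61·R4.
R3 ← R3 − 25/61·R4.
R5 ← R5 − 328/61·R4.
R6 ← R6 − 322/61·R4.
Swap R5 and R6.
R5 ← R5 / (363/41).
R1 ← R1 + 14/41·R5.
R2 ← R2 + 24/41·R5.
R3 ← R3 − 9/82·R5.
R4 ← R4 + 163/82·R5.
R6 reduces to 0 = 0, so the extra equation is consistent.
Reading off the reduced rows gives a = 0, b = -3, c = 11/4, d = -7/3, e = 5/3.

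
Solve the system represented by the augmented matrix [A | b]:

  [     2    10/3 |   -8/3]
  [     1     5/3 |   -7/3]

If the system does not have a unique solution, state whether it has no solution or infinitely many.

no solution

Row-reduce:
R1 ← R1 / (2).
R2 ← R2 − 1·R1.
Row 2 reduces to 0 = -1, a contradiction. The system is inconsistent.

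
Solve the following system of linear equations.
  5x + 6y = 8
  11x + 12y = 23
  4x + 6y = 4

no solution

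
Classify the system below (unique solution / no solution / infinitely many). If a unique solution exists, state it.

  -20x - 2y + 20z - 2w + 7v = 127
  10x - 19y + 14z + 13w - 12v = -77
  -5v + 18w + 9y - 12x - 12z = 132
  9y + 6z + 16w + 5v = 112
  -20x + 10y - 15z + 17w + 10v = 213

Row-reduce the augmented matrix:
R1 ← R1 / (-20).
R2 ← R2 − 10·R1.
R3 ← R3 + 12·R1.
R5 ← R5 + 20·R1.
R2 ← R2 / (-20).
R1 ← R1 − 1/10·R2.
R3 ← R3 − 51/5·R2.
R4 ← R4 − 9·R2.
R5 ← R5 − 12·R2.
R3 ← R3 / (-294/25).
R1 ← R1 + 22/25·R3.
R2 ← R2 + 6/5·R3.
R4 ← R4 − 84/5·R3.
R5 ← R5 + 103/5·R3.
R4 ← R4 / (403/7).
R1 ← R1 + 85/49·R4.
R2 ← R2 + 156/49·R4.
R3 ← R3 + 211/98·R4.
R5 ← R5 + 1779/98·R4.
R5 ← R5 / (1075339/67704).
R1 ← R1 − 9901/135408·R5.
R2 ← R2 − 174/217·R5.
R3 ← R3 − 7985/16926·R5.
R4 ← R4 + 1017/3224·R5.
Reading off the reduced rows gives x = -5, y = 3, z = 1, w = 4, v = 3.

x = -5, y = 3, z = 1, w = 4, v = 3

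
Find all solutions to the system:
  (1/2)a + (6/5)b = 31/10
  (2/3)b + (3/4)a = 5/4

a = -1, b = 3

Row-reduce the augmented matrix:
R1 ← R1 / (1/2).
R2 ← R2 − 3/4·R1.
R2 ← R2 / (-17/15).
R1 ← R1 − 12/5·R2.
Reading off the reduced rows gives a = -1, b = 3.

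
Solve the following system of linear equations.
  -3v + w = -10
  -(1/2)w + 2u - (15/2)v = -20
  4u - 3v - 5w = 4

no solution

Row-reduce:
Swap R1 and R2.
R1 ← R1 / (2).
R3 ← R3 − 4·R1.
R2 ← R2 / (-3).
R1 ← R1 + 15/4·R2.
R3 ← R3 − 12·R2.
Row 3 reduces to 0 = 4, a contradiction. The system is inconsistent.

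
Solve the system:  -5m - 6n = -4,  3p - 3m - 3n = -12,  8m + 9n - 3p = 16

Row-reduce:
R1 ← R1 / (-5).
R2 ← R2 + 3·R1.
R3 ← R3 − 8·R1.
R2 ← R2 / (3/5).
R1 ← R1 − 6/5·R2.
R3 ← R3 + 3/5·R2.
Rank is 2 with 3 unknowns, leaving p free.

infinitely many solutions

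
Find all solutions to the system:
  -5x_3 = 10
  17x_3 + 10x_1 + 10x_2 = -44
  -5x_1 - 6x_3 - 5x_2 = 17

infinitely many solutions

Row-reduce:
Swap R1 and R2.
R1 ← R1 / (10).
R3 ← R3 + 5·R1.
R2 ← R2 / (-5).
R1 ← R1 − 17/10·R2.
R3 ← R3 − 5/2·R2.
Rank is 2 with 3 unknowns, leaving x_2 free.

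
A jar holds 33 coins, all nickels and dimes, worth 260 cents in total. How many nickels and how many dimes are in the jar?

nickels: 14, dimes: 19

Let n = nickels, d = dimes.
  n + d = 33
  5n + 10d = 260
Row-reduce the augmented matrix:
R2 ← R2 − 5·R1.
R2 ← R2 / (5).
R1 ← R1 − 1·R2.
Reading off the reduced rows gives n = 14, d = 19.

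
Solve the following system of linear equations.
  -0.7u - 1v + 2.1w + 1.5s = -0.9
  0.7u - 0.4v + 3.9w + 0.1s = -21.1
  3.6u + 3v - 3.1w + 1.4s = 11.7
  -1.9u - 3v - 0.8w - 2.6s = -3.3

u = -3, v = 0, w = -5, s = 5

Row-reduce the augmented matrix:
R1 ← R1 / (-7/10).
R2 ← R2 − 7/10·R1.
R3 ← R3 − 18/5·R1.
R4 ← R4 + 19/10·R1.
R2 ← R2 / (-7/5).
R1 ← R1 − 10/7·R2.
R3 ← R3 + 15/7·R2.
R4 ← R4 + 2/7·R2.
R3 ← R3 / (-727/490).
R1 ← R1 − 153/49·R3.
R2 ← R2 + 30/7·R3.
R4 ← R4 + 757/98·R3.
R4 ← R4 / (-303157/7270).
R1 ← R1 − 9827/727·R4.
R2 ← R2 + 14828/727·R4.
R3 ← R3 + 3266/727·R4.
Reading off the reduced rows gives u = -3, v = 0, w = -5, s = 5.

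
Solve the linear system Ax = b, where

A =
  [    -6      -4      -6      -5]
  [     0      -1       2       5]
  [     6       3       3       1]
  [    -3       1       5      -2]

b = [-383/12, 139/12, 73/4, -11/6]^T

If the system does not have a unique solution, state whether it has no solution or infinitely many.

x_1 = 4/3, x_2 = 5/3, x_3 = 1, x_4 = 9/4

Row-reduce the augmented matrix:
R1 ← R1 / (-6).
R3 ← R3 − 6·R1.
R4 ← R4 + 3·R1.
R2 ← R2 / (-1).
R1 ← R1 − 2/3·R2.
R3 ← R3 + 1·R2.
R4 ← R4 − 3·R2.
R3 ← R3 / (-5).
R1 ← R1 − 7/3·R3.
R2 ← R2 + 2·R3.
R4 ← R4 − 14·R3.
R4 ← R4 / (-97/10).
R1 ← R1 + 1/30·R4.
R2 ← R2 + 7/5·R4.
R3 ← R3 − 9/5·R4.
Reading off the reduced rows gives x_1 = 4/3, x_2 = 5/3, x_3 = 1, x_4 = 9/4.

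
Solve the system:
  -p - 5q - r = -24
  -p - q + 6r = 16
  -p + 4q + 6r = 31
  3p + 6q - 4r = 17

Row-reduce the augmented matrix:
R1 ← R1 / (-1).
R2 ← R2 + 1·R1.
R3 ← R3 + 1·R1.
R4 ← R4 − 3·R1.
R2 ← R2 / (4).
R1 ← R1 − 5·R2.
R3 ← R3 − 9·R2.
R4 ← R4 + 9·R2.
R3 ← R3 / (-35/4).
R1 ← R1 + 31/4·R3.
R2 ← R2 − 7/4·R3.
R4 ← R4 − 35/4·R3.
R4 reduces to 0 = 0, so the extra equation is consistent.
Reading off the reduced rows gives p = 5, q = 3, r = 4.

p = 5, q = 3, r = 4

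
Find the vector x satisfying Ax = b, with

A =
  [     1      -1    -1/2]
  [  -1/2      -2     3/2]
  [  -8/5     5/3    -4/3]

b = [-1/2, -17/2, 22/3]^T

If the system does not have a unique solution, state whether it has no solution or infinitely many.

x_1 = 0, x_2 = 2, x_3 = -3

Row-reduce the augmented matrix:
R2 ← R2 + 1/2·R1.
R3 ← R3 + 8/5·R1.
R2 ← R2 / (-5/2).
R1 ← R1 + 1·R2.
R3 ← R3 − 1/15·R2.
R3 ← R3 / (-21/10).
R1 ← R1 + 1·R3.
R2 ← R2 + 1/2·R3.
Reading off the reduced rows gives x_1 = 0, x_2 = 2, x_3 = -3.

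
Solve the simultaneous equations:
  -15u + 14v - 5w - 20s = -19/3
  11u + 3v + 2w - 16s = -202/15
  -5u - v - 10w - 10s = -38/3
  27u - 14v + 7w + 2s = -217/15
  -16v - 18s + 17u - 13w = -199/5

u = 1/3, v = 5/3, w = -2/5, s = 4/3

Row-reduce the augmented matrix:
R1 ← R1 / (-15).
R2 ← R2 − 11·R1.
R3 ← R3 + 5·R1.
R4 ← R4 − 27·R1.
R5 ← R5 − 17·R1.
R2 ← R2 / (199/15).
R1 ← R1 + 14/15·R2.
R3 ← R3 + 17/3·R2.
R4 ← R4 − 56/5·R2.
R5 ← R5 + 2/15·R2.
R3 ← R3 / (-1800/199).
R1 ← R1 − 43/199·R3.
R2 ← R2 + 25/199·R3.
R4 ← R4 + 118/199·R3.
R5 ← R5 + 3718/199·R3.
R4 ← R4 / (-211/30).
R1 ← R1 + 73/60·R4.
R2 ← R2 + 25/12·R4.
R3 ← R3 − 109/60·R4.
R5 ← R5 + 211/30·R4.
R5 reduces to 0 = 0, so the extra equation is consistent.
Reading off the reduced rows gives u = 1/3, v = 5/3, w = -2/5, s = 4/3.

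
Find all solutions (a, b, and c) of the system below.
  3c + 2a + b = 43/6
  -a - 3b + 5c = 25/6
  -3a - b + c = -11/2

a = 7/3, b = -1/2, c = 1

Row-reduce the augmented matrix:
R1 ← R1 / (2).
R2 ← R2 + 1·R1.
R3 ← R3 + 3·R1.
R2 ← R2 / (-5/2).
R1 ← R1 − 1/2·R2.
R3 ← R3 − 1/2·R2.
R3 ← R3 / (34/5).
R1 ← R1 − 14/5·R3.
R2 ← R2 + 13/5·R3.
Reading off the reduced rows gives a = 7/3, b = -1/2, c = 1.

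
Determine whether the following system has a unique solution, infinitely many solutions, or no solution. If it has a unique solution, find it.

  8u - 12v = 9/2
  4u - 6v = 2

Row-reduce:
R1 ← R1 / (8).
R2 ← R2 − 4·R1.
Row 2 reduces to 0 = -1/4, a contradiction. The system is inconsistent.

no solution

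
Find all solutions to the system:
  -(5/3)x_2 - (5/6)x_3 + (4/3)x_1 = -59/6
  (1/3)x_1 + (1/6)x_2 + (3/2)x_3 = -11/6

Row-reduce:
R1 ← R1 / (4/3).
R2 ← R2 − 1/3·R1.
R2 ← R2 / (7/12).
R1 ← R1 + 5/4·R2.
Rank is 2 with 3 unknowns, leaving x_3 free.

infinitely many solutions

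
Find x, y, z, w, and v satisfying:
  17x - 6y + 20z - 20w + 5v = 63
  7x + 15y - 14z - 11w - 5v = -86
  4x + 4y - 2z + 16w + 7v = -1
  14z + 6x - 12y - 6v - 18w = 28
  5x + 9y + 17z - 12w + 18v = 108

x = -2, y = -2, z = 2, w = -1, v = 5

Row-reduce the augmented matrix:
R1 ← R1 / (17).
R2 ← R2 − 7·R1.
R3 ← R3 − 4·R1.
R4 ← R4 − 6·R1.
R5 ← R5 − 5·R1.
R2 ← R2 / (297/17).
R1 ← R1 + 6/17·R2.
R3 ← R3 − 92/17·R2.
R4 ← R4 + 168/17·R2.
R5 ← R5 − 183/17·R2.
R3 ← R3 / (2/11).
R1 ← R1 − 8/11·R3.
R2 ← R2 + 14/11·R3.
R4 ← R4 + 62/11·R3.
R5 ← R5 − 273/11·R3.
R4 ← R4 / (17710/27).
R1 ← R1 + 2362/27·R4.
R2 ← R2 − 1357/9·R4.
R3 ← R3 − 3202/27·R4.
R5 ← R5 + 8843/3·R4.
R5 ← R5 / (-83614/8855).
R1 ← R1 + 3004/8855·R5.
R2 ← R2 − 993/770·R5.
R3 ← R3 − 22773/17710·R5.
R4 ← R4 − 6387/17710·R5.
Reading off the reduced rows gives x = -2, y = -2, z = 2, w = -1, v = 5.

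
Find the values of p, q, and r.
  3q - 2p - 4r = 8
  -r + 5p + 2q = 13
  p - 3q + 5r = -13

p = 2, q = 0, r = -3

Row-reduce the augmented matrix:
R1 ← R1 / (-2).
R2 ← R2 − 5·R1.
R3 ← R3 − 1·R1.
R2 ← R2 / (19/2).
R1 ← R1 + 3/2·R2.
R3 ← R3 + 3/2·R2.
R3 ← R3 / (24/19).
R1 ← R1 − 5/19·R3.
R2 ← R2 + 22/19·R3.
Reading off the reduced rows gives p = 2, q = 0, r = -3.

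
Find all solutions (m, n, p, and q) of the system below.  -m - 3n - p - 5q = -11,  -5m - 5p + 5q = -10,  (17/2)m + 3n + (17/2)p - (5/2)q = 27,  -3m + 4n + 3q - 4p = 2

no solution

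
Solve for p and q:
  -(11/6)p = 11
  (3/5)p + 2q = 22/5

Row-reduce the augmented matrix:
R1 ← R1 / (-11/6).
R2 ← R2 − 3/5·R1.
R2 ← R2 / (2).
Reading off the reduced rows gives p = -6, q = 4.

p = -6, q = 4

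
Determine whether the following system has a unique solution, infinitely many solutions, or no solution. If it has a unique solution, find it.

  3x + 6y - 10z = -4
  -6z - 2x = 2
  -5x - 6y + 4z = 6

infinitely many solutions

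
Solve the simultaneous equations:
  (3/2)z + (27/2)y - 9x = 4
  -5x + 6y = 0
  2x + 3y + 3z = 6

Row-reduce:
R1 ← R1 / (-9).
R2 ← R2 + 5·R1.
R3 ← R3 − 2·R1.
R2 ← R2 / (-3/2).
R1 ← R1 + 3/2·R2.
R3 ← R3 − 6·R2.
Row 3 reduces to 0 = -2, a contradiction. The system is inconsistent.

no solution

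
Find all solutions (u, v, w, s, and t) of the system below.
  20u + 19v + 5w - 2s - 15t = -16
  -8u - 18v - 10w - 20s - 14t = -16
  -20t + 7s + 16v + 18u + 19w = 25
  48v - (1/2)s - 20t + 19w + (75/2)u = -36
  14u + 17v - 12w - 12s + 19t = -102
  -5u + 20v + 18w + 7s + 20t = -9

no solution

Row-reduce:
R1 ← R1 / (20).
R2 ← R2 + 8·R1.
R3 ← R3 − 18·R1.
R4 ← R4 − 75/2·R1.
R5 ← R5 − 14·R1.
R6 ← R6 + 5·R1.
R2 ← R2 / (-52/5).
R1 ← R1 − 19/20·R2.
R3 ← R3 + 11/10·R2.
R4 ← R4 − 99/8·R2.
R5 ← R5 − 37/10·R2.
R6 ← R6 − 99/4·R2.
R3 ← R3 / (399/26).
R1 ← R1 + 25/52·R3.
R2 ← R2 − 10/13·R3.
R4 ← R4 − 11/104·R3.
R5 ← R5 + 477/26·R3.
R6 ← R6 − 11/52·R3.
R4 ← R4 / (-34435/1596).
R1 ← R1 + 1321/798·R4.
R2 ← R2 − 578/399·R4.
R3 ← R3 − 286/399·R4.
R5 ← R5 + 645/133·R4.
R6 ← R6 + 34435/798·R4.
R5 ← R5 / (142278/6887).
R1 ← R1 + 52138/34435·R5.
R2 ← R2 − 37623/34435·R5.
R3 ← R3 + 27734/34435·R5.
R4 ← R4 − 24966/34435·R5.
Row 6 reduces to 0 = -1, a contradiction. The system is inconsistent.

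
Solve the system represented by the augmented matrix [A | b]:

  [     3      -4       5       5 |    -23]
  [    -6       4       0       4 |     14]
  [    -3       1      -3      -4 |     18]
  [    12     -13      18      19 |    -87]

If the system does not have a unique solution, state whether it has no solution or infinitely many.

infinitely many solutions

Row-reduce:
R1 ← R1 / (3).
R2 ← R2 + 6·R1.
R3 ← R3 + 3·R1.
R4 ← R4 − 12·R1.
R2 ← R2 / (-4).
R1 ← R1 + 4/3·R2.
R3 ← R3 + 3·R2.
R4 ← R4 − 3·R2.
R3 ← R3 / (-11/2).
R1 ← R1 + 5/3·R3.
R2 ← R2 + 5/2·R3.
R4 ← R4 − 11/2·R3.
Rank is 3 with 4 unknowns, leaving x_4 free.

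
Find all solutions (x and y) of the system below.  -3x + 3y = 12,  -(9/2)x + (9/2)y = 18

Row-reduce:
R1 ← R1 / (-3).
R2 ← R2 + 9/2·R1.
Rank is 1 with 2 unknowns, leaving y free.

infinitely many solutions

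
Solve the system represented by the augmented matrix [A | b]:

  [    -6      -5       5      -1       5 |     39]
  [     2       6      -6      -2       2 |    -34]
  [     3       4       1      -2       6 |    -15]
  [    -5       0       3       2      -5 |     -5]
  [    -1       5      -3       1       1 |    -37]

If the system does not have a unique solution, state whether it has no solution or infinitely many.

x_1 = 0, x_2 = -6, x_3 = 1, x_4 = -4, x_5 = 0

Row-reduce the augmented matrix:
R1 ← R1 / (-6).
R2 ← R2 − 2·R1.
R3 ← R3 − 3·R1.
R4 ← R4 + 5·R1.
R5 ← R5 + 1·R1.
R2 ← R2 / (13/3).
R1 ← R1 − 5/6·R2.
R3 ← R3 − 3/2·R2.
R4 ← R4 − 25/6·R2.
R5 ← R5 − 35/6·R2.
R3 ← R3 / (5).
R2 ← R2 + 1·R3.
R4 ← R4 − 3·R3.
R5 ← R5 − 2·R3.
R4 ← R4 / (396/65).
R1 ← R1 − 8/13·R4.
R2 ← R2 + 57/65·R4.
R3 ← R3 + 22/65·R4.
R5 ← R5 − 324/65·R4.
R5 ← R5 / (69/11).
R1 ← R1 − 2/11·R5.
R2 ← R2 + 7/44·R5.
R3 ← R3 − 1/2·R5.
R4 ← R4 + 123/44·R5.
Reading off the reduced rows gives x_1 = 0, x_2 = -6, x_3 = 1, x_4 = -4, x_5 = 0.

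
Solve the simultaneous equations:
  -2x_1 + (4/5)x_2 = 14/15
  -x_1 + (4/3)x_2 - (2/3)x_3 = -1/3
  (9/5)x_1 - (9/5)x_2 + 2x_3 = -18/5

x_1 = -5/3, x_2 = -3, x_3 = -3

Row-reduce the augmented matrix:
R1 ← R1 / (-2).
R2 ← R2 + 1·R1.
R3 ← R3 − 9/5·R1.
R2 ← R2 / (14/15).
R1 ← R1 + 2/5·R2.
R3 ← R3 + 27/25·R2.
R3 ← R3 / (43/35).
R1 ← R1 + 2/7·R3.
R2 ← R2 + 5/7·R3.
Reading off the reduced rows gives x_1 = -5/3, x_2 = -3, x_3 = -3.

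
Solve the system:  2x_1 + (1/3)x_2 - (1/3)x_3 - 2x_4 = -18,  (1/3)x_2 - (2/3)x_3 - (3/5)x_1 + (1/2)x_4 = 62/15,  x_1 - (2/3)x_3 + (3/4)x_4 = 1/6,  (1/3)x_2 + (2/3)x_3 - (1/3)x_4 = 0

x_1 = -3, x_2 = 2, x_3 = 2, x_4 = 6

Row-reduce the augmented matrix:
R1 ← R1 / (2).
R2 ← R2 + 3/5·R1.
R3 ← R3 − 1·R1.
R2 ← R2 / (13/30).
R1 ← R1 − 1/6·R2.
R3 ← R3 + 1/6·R2.
R4 ← R4 − 1/3·R2.
R3 ← R3 / (-31/39).
R1 ← R1 − 5/39·R3.
R2 ← R2 + 23/13·R3.
R4 ← R4 − 49/39·R3.
R4 ← R4 / (911/372).
R1 ← R1 + 85/124·R4.
R2 ← R2 + 501/124·R4.
R3 ← R3 + 267/124·R4.
Reading off the reduced rows gives x_1 = -3, x_2 = 2, x_3 = 2, x_4 = 6.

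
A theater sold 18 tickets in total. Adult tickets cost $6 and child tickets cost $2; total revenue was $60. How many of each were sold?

adult tickets: 6, child tickets: 12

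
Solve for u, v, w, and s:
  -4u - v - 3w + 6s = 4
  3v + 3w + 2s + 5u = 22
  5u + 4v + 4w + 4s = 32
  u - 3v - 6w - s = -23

u = 0, v = 5, w = 1, s = 2

Row-reduce the augmented matrix:
R1 ← R1 / (-4).
R2 ← R2 − 5·R1.
R3 ← R3 − 5·R1.
R4 ← R4 − 1·R1.
R2 ← R2 / (7/4).
R1 ← R1 − 1/4·R2.
R3 ← R3 − 11/4·R2.
R4 ← R4 + 13/4·R2.
R3 ← R3 / (10/7).
R1 ← R1 − 6/7·R3.
R2 ← R2 + 3/7·R3.
R4 ← R4 + 57/7·R3.
R4 ← R4 / (-7/5).
R1 ← R1 + 4/5·R4.
R2 ← R2 − 22/5·R4.
R3 ← R3 + 12/5·R4.
Reading off the reduced rows gives u = 0, v = 5, w = 1, s = 2.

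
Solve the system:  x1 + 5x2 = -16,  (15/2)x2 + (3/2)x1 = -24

infinitely many solutions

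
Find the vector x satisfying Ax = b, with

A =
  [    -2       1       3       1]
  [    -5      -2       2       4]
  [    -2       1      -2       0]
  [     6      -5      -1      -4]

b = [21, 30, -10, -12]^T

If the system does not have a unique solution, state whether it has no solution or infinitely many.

Row-reduce the augmented matrix:
R1 ← R1 / (-2).
R2 ← R2 + 5·R1.
R3 ← R3 + 2·R1.
R4 ← R4 − 6·R1.
R2 ← R2 / (-9/2).
R1 ← R1 + 1/2·R2.
R4 ← R4 + 2·R2.
R3 ← R3 / (-5).
R1 ← R1 + 8/9·R3.
R2 ← R2 − 11/9·R3.
R4 ← R4 − 94/9·R3.
R4 ← R4 / (-169/45).
R1 ← R1 + 22/45·R4.
R2 ← R2 + 26/45·R4.
R3 ← R3 − 1/5·R4.
Reading off the reduced rows gives x_1 = -2, x_2 = -2, x_3 = 6, x_4 = 1.

x_1 = -2, x_2 = -2, x_3 = 6, x_4 = 1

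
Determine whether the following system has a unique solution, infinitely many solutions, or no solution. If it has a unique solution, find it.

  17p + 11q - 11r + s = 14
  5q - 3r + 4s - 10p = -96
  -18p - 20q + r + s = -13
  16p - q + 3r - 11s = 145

p = 5, q = -4, r = 2, s = -5

Row-reduce the augmented matrix:
R1 ← R1 / (17).
R2 ← R2 + 10·R1.
R3 ← R3 + 18·R1.
R4 ← R4 − 16·R1.
R2 ← R2 / (195/17).
R1 ← R1 − 11/17·R2.
R3 ← R3 + 142/17·R2.
R4 ← R4 + 193/17·R2.
R3 ← R3 / (-3421/195).
R1 ← R1 + 22/195·R3.
R2 ← R2 + 161/195·R3.
R4 ← R4 − 776/195·R3.
R4 ← R4 / (-21125/3421).
R1 ← R1 + 73/311·R4.
R2 ← R2 − 499/3421·R4.
R3 ← R3 + 1053/3421·R4.
Reading off the reduced rows gives p = 5, q = -4, r = 2, s = -5.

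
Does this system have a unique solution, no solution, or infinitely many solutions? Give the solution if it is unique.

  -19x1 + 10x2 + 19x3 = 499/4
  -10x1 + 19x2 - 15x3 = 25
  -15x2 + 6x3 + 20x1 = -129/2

x1 = -9/4, x2 = 5/2, x3 = 3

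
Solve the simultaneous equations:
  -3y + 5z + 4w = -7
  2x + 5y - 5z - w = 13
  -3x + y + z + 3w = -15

infinitely many solutions

Row-reduce:
Swap R1 and R2.
R1 ← R1 / (2).
R3 ← R3 + 3·R1.
R2 ← R2 / (-3).
R1 ← R1 − 5/2·R2.
R3 ← R3 − 17/2·R2.
R3 ← R3 / (23/3).
R1 ← R1 − 5/3·R3.
R2 ← R2 + 5/3·R3.
Rank is 3 with 4 unknowns, leaving w free.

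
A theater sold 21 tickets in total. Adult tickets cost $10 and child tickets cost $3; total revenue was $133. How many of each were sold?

adult tickets: 10, child tickets: 11

Let a = adult tickets, c = child tickets.
  a + c = 21
  10a + 3c = 133
From equation 1: a = 21 − c.
Substitute into equation 2 and solve: c = 11.
Then a = 10.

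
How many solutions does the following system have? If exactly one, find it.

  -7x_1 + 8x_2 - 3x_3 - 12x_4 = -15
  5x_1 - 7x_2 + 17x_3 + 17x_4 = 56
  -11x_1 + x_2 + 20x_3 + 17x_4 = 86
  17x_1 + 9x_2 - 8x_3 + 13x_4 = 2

x_1 = -1, x_2 = 1, x_3 = 2, x_4 = 2

Row-reduce the augmented matrix:
R1 ← R1 / (-7).
R2 ← R2 − 5·R1.
R3 ← R3 + 11·R1.
R4 ← R4 − 17·R1.
R2 ← R2 / (-9/7).
R1 ← R1 + 8/7·R2.
R3 ← R3 + 81/7·R2.
R4 ← R4 − 199/7·R2.
R3 ← R3 / (-109).
R1 ← R1 + 115/9·R3.
R2 ← R2 + 104/9·R3.
R4 ← R4 − 2819/9·R3.
R4 ← R4 / (18076/327).
R1 ← R1 + 356/327·R4.
R2 ← R2 + 757/327·R4.
R3 ← R3 − 40/109·R4.
Reading off the reduced rows gives x_1 = -1, x_2 = 1, x_3 = 2, x_4 = 2.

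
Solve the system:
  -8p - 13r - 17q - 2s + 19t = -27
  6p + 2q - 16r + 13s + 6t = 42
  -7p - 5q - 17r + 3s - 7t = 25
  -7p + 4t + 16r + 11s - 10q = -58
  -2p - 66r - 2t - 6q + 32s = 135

Row-reduce:
R1 ← R1 / (-8).
R2 ← R2 − 6·R1.
R3 ← R3 + 7·R1.
R4 ← R4 + 7·R1.
R5 ← R5 + 2·R1.
R2 ← R2 / (-43/4).
R1 ← R1 − 17/8·R2.
R3 ← R3 − 79/8·R2.
R4 ← R4 − 39/8·R2.
R5 ← R5 + 7/4·R2.
R3 ← R3 / (-1259/43).
R1 ← R1 + 149/43·R3.
R2 ← R2 − 103/43·R3.
R4 ← R4 − 675/43·R3.
R5 ← R5 + 2518/43·R3.
R4 ← R4 / (32955/1259).
R1 ← R1 − 895/1259·R4.
R2 ← R2 − 461/2518·R4.
R3 ← R3 + 1317/2518·R4.
Row 5 reduces to 0 = 1, a contradiction. The system is inconsistent.

no solution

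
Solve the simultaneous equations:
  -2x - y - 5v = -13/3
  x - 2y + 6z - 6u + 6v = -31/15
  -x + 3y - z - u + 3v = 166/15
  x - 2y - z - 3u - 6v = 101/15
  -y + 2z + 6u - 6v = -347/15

x = 1, y = 7/3, z = -12/5, u = -8/3, v = 0

Row-reduce the augmented matrix:
R1 ← R1 / (-2).
R2 ← R2 − 1·R1.
R3 ← R3 + 1·R1.
R4 ← R4 − 1·R1.
R2 ← R2 / (-5/2).
R1 ← R1 − 1/2·R2.
R3 ← R3 − 7/2·R2.
R4 ← R4 + 5/2·R2.
R5 ← R5 + 1·R2.
R3 ← R3 / (37/5).
R1 ← R1 − 6/5·R3.
R2 ← R2 + 12/5·R3.
R4 ← R4 + 7·R3.
R5 ← R5 + 2/5·R3.
R4 ← R4 / (-218/37).
R1 ← R1 − 12/37·R4.
R2 ← R2 + 24/37·R4.
R3 ← R3 + 47/37·R4.
R5 ← R5 − 292/37·R4.
R5 ← R5 / (-1061/109).
R1 ← R1 − 152/109·R5.
R2 ← R2 − 241/109·R5.
R3 ← R3 − 204/109·R5.
R4 ← R4 − 40/109·R5.
Reading off the reduced rows gives x = 1, y = 7/3, z = -12/5, u = -8/3, v = 0.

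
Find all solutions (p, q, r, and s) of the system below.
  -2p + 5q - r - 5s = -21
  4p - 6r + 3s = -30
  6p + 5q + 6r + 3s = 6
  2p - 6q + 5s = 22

Row-reduce the augmented matrix:
R1 ← R1 / (-2).
R2 ← R2 − 4·R1.
R3 ← R3 − 6·R1.
R4 ← R4 − 2·R1.
R2 ← R2 / (10).
R1 ← R1 + 5/2·R2.
R3 ← R3 − 20·R2.
R4 ← R4 + 1·R2.
R3 ← R3 / (19).
R1 ← R1 + 3/2·R3.
R2 ← R2 + 4/5·R3.
R4 ← R4 + 9/5·R3.
R4 ← R4 / (-97/190).
R1 ← R1 − 69/76·R4.
R2 ← R2 + 117/190·R4.
R3 ← R3 − 2/19·R4.
Reading off the reduced rows gives p = 3, q = -6, r = 5, s = -4.

p = 3, q = -6, r = 5, s = -4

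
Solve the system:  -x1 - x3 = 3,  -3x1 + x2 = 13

infinitely many solutions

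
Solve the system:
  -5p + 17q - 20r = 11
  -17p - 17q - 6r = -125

Row-reduce:
R1 ← R1 / (-5).
R2 ← R2 + 17·R1.
R2 ← R2 / (-374/5).
R1 ← R1 + 17/5·R2.
Rank is 2 with 3 unknowns, leaving r free.

infinitely many solutions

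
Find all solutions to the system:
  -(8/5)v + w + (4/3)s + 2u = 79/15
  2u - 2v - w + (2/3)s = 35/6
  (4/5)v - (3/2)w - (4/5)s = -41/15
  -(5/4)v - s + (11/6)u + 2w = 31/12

Row-reduce the augmented matrix:
R1 ← R1 / (2).
R2 ← R2 − 2·R1.
R4 ← R4 − 11/6·R1.
R2 ← R2 / (-2/5).
R1 ← R1 + 4/5·R2.
R3 ← R3 − 4/5·R2.
R4 ← R4 − 13/60·R2.
R3 ← R3 / (-11/2).
R1 ← R1 − 9/2·R3.
R2 ← R2 − 5·R3.
R4 ← R4 / (-31/12).
R1 ← R1 − 14/55·R4.
R2 ← R2 + 3/11·R4.
R3 ← R3 − 64/165·R4.
Reading off the reduced rows gives u = 0, v = -8/3, w = 0, s = 3/4.

u = 0, v = -8/3, w = 0, s = 3/4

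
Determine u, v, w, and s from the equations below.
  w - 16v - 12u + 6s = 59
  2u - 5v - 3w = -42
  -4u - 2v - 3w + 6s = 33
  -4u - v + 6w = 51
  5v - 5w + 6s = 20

u = -6, v = 3, w = 5, s = 5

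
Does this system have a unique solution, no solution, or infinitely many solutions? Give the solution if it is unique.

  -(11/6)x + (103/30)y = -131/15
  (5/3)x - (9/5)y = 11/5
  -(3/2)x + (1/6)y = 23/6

Row-reduce:
R1 ← R1 / (-11/6).
R2 ← R2 − 5/3·R1.
R3 ← R3 + 3/2·R1.
R2 ← R2 / (218/165).
R1 ← R1 + 103/55·R2.
R3 ← R3 + 436/165·R2.
Row 3 reduces to 0 = -1/2, a contradiction. The system is inconsistent.

no solution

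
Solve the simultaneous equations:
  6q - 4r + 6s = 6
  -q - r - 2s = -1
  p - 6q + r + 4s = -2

infinitely many solutions

Row-reduce:
Swap R1 and R3.
R2 ← R2 / (-1).
R1 ← R1 + 6·R2.
R3 ← R3 − 6·R2.
R3 ← R3 / (-10).
R1 ← R1 − 7·R3.
R2 ← R2 − 1·R3.
Rank is 3 with 4 unknowns, leaving s free.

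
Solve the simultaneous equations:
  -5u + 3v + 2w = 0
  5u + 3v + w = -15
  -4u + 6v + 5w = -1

Row-reduce the augmented matrix:
R1 ← R1 / (-5).
R2 ← R2 − 5·R1.
R3 ← R3 + 4·R1.
R2 ← R2 / (6).
R1 ← R1 + 3/5·R2.
R3 ← R3 − 18/5·R2.
R3 ← R3 / (8/5).
R1 ← R1 + 1/10·R3.
R2 ← R2 − 1/2·R3.
Reading off the reduced rows gives u = -1, v = -5, w = 5.

u = -1, v = -5, w = 5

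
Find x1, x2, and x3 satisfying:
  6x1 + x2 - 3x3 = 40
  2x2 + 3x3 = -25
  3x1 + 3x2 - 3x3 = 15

Row-reduce the augmented matrix:
R1 ← R1 / (6).
R3 ← R3 − 3·R1.
R2 ← R2 / (2).
R1 ← R1 − 1/6·R2.
R3 ← R3 − 5/2·R2.
R3 ← R3 / (-21/4).
R1 ← R1 + 3/4·R3.
R2 ← R2 − 3/2·R3.
Reading off the reduced rows gives x1 = 5, x2 = -5, x3 = -5.

x1 = 5, x2 = -5, x3 = -5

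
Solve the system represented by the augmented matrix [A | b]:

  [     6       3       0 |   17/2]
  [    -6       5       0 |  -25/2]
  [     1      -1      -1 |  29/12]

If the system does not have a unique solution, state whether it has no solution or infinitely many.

x_1 = 5/3, x_2 = -1/2, x_3 = -1/4

Row-reduce the augmented matrix:
R1 ← R1 / (6).
R2 ← R2 + 6·R1.
R3 ← R3 − 1·R1.
R2 ← R2 / (8).
R1 ← R1 − 1/2·R2.
R3 ← R3 + 3/2·R2.
R3 ← R3 / (-1).
Reading off the reduced rows gives x_1 = 5/3, x_2 = -1/2, x_3 = -1/4.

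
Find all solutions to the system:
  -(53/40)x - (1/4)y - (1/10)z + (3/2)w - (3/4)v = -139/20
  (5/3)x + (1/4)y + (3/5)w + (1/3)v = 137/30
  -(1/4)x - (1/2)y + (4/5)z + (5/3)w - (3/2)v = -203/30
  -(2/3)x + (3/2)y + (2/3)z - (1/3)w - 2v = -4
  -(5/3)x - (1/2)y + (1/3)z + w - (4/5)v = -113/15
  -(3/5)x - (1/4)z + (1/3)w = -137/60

no solution

Row-reduce:
R1 ← R1 / (-53/40).
R2 ← R2 − 5/3·R1.
R3 ← R3 + 1/4·R1.
R4 ← R4 + 2/3·R1.
R5 ← R5 + 5/3·R1.
R6 ← R6 + 3/5·R1.
R2 ← R2 / (-41/636).
R1 ← R1 − 10/53·R2.
R3 ← R3 + 24/53·R2.
R4 ← R4 − 517/318·R2.
R5 ← R5 + 59/318·R2.
R6 ← R6 − 6/53·R2.
R3 ← R3 / (349/205).
R1 ← R1 + 12/41·R3.
R2 ← R2 − 80/41·R3.
R4 ← R4 + 302/123·R3.
R5 ← R5 − 101/123·R3.
R6 ← R6 + 349/820·R3.
R4 ← R4 / (603547/15705).
R1 ← R1 − 1180/349·R4.
R2 ← R2 + 105436/5235·R4.
R3 ← R3 + 9892/1047·R4.
R5 ← R5 + 4489/15705·R4.
R5 ← R5 / (3552316/9053205).
R1 ← R1 − 246650/603547·R5.
R2 ← R2 + 357636/603547·R5.
R3 ← R3 + 859720/603547·R5.
R4 ← R4 + 200820/603547·R5.
Row 6 reduces to 0 = -1/2, a contradiction. The system is inconsistent.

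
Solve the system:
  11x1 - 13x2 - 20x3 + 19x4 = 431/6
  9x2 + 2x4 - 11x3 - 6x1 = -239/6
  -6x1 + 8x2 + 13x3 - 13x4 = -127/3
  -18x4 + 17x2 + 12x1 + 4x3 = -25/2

Row-reduce the augmented matrix:
R1 ← R1 / (11).
R2 ← R2 + 6·R1.
R3 ← R3 + 6·R1.
R4 ← R4 − 12·R1.
R2 ← R2 / (21/11).
R1 ← R1 + 13/11·R2.
R3 ← R3 − 10/11·R2.
R4 ← R4 − 343/11·R2.
R3 ← R3 / (263/21).
R1 ← R1 + 323/21·R3.
R2 ← R2 + 241/21·R3.
R4 ← R4 − 1151/3·R3.
R4 ← R4 / (5381/263).
R1 ← R1 + 286/263·R4.
R2 ← R2 + 351/263·R4.
R3 ← R3 + 179/263·R4.
Reading off the reduced rows gives x1 = 3, x2 = -5/2, x3 = 0, x4 = 1/3.

x1 = 3, x2 = -5/2, x3 = 0, x4 = 1/3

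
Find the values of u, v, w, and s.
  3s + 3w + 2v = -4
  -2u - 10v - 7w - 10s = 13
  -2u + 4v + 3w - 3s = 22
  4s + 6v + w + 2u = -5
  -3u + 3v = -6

u = 3, v = 1, w = 3, s = -5

Row-reduce the augmented matrix:
Swap R1 and R2.
R1 ← R1 / (-2).
R3 ← R3 + 2·R1.
R4 ← R4 − 2·R1.
R5 ← R5 + 3·R1.
R2 ← R2 / (2).
R1 ← R1 − 5·R2.
R3 ← R3 − 14·R2.
R4 ← R4 + 4·R2.
R5 ← R5 − 18·R2.
R3 ← R3 / (-11).
R1 ← R1 + 4·R3.
R2 ← R2 − 3/2·R3.
R5 ← R5 + 33/2·R3.
Swap R4 and R5.
R4 ← R4 / (9).
R1 ← R1 − 57/22·R4.
R2 ← R2 + 9/22·R4.
R3 ← R3 − 14/11·R4.
R5 reduces to 0 = 0, so the extra equation is consistent.
Reading off the reduced rows gives u = 3, v = 1, w = 3, s = -5.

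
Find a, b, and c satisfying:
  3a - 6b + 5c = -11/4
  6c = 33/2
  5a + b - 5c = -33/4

a = 1/2, b = 3, c = 11/4

Row-reduce the augmented matrix:
R1 ← R1 / (3).
R3 ← R3 − 5·R1.
Swap R2 and R3.
R2 ← R2 / (11).
R1 ← R1 + 2·R2.
R3 ← R3 / (6).
R1 ← R1 + 25/33·R3.
R2 ← R2 + 40/33·R3.
Reading off the reduced rows gives a = 1/2, b = 3, c = 11/4.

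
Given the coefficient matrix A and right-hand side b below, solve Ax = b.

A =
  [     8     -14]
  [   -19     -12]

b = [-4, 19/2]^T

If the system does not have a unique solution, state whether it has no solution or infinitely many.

Row-reduce the augmented matrix:
R1 ← R1 / (8).
R2 ← R2 + 19·R1.
R2 ← R2 / (-181/4).
R1 ← R1 + 7/4·R2.
Reading off the reduced rows gives x_1 = -1/2, x_2 = 0.

x_1 = -1/2, x_2 = 0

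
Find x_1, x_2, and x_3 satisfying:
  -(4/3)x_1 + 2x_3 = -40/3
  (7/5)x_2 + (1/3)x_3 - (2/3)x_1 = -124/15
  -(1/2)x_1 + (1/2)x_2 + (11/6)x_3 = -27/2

Row-reduce the augmented matrix:
R1 ← R1 / (-4/3).
R2 ← R2 + 2/3·R1.
R3 ← R3 + 1/2·R1.
R2 ← R2 / (7/5).
R3 ← R3 − 1/2·R2.
R3 ← R3 / (37/28).
R1 ← R1 + 3/2·R3.
R2 ← R2 + 10/21·R3.
Reading off the reduced rows gives x_1 = 1, x_2 = -4, x_3 = -6.

x_1 = 1, x_2 = -4, x_3 = -6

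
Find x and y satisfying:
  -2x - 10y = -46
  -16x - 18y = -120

x = 3, y = 4

Row-reduce the augmented matrix:
R1 ← R1 / (-2).
R2 ← R2 + 16·R1.
R2 ← R2 / (62).
R1 ← R1 − 5·R2.
Reading off the reduced rows gives x = 3, y = 4.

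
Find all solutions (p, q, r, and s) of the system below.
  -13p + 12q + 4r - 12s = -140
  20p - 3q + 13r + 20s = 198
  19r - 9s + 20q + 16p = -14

infinitely many solutions

Row-reduce:
R1 ← R1 / (-13).
R2 ← R2 − 20·R1.
R3 ← R3 − 16·R1.
R2 ← R2 / (201/13).
R1 ← R1 + 12/13·R2.
R3 ← R3 − 452/13·R2.
R3 ← R3 / (-1283/67).
R1 ← R1 − 56/67·R3.
R2 ← R2 − 83/67·R3.
Rank is 3 with 4 unknowns, leaving s free.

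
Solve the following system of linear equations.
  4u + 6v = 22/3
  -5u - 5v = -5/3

Row-reduce the augmented matrix:
R1 ← R1 / (4).
R2 ← R2 + 5·R1.
R2 ← R2 / (5/2).
R1 ← R1 − 3/2·R2.
Reading off the reduced rows gives u = -8/3, v = 3.

u = -8/3, v = 3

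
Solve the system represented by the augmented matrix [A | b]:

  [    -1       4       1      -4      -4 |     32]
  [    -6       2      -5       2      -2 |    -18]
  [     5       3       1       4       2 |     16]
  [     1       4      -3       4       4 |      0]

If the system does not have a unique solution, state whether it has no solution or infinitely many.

infinitely many solutions

Row-reduce:
R1 ← R1 / (-1).
R2 ← R2 + 6·R1.
R3 ← R3 − 5·R1.
R4 ← R4 − 1·R1.
R2 ← R2 / (-22).
R1 ← R1 + 4·R2.
R3 ← R3 − 23·R2.
R4 ← R4 − 8·R2.
R3 ← R3 / (-11/2).
R1 ← R1 − 1·R3.
R2 ← R2 − 1/2·R3.
R4 ← R4 + 6·R3.
R4 ← R4 / (-332/121).
R1 ← R1 − 158/121·R4.
R2 ← R2 + 20/121·R4.
R3 ← R3 + 246/121·R4.
Rank is 4 with 5 unknowns, leaving x_5 free.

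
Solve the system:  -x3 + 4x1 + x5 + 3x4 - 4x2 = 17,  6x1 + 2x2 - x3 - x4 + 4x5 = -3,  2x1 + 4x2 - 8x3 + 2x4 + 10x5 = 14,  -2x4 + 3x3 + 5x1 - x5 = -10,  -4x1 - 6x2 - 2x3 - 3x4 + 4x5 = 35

infinitely many solutions

Row-reduce:
R1 ← R1 / (4).
R2 ← R2 − 6·R1.
R3 ← R3 − 2·R1.
R4 ← R4 − 5·R1.
R5 ← R5 + 4·R1.
R2 ← R2 / (8).
R1 ← R1 + 1·R2.
R3 ← R3 − 6·R2.
R4 ← R4 − 5·R2.
R5 ← R5 + 10·R2.
R3 ← R3 / (-63/8).
R1 ← R1 + 3/16·R3.
R2 ← R2 − 1/16·R3.
R4 ← R4 − 63/16·R3.
R5 ← R5 + 19/8·R3.
Swap R4 and R5.
R4 ← R4 / (-521/63).
R1 ← R1 + 1/21·R4.
R2 ← R2 + 41/63·R4.
R3 ← R3 + 37/63·R4.
Rank is 4 with 5 unknowns, leaving x5 free.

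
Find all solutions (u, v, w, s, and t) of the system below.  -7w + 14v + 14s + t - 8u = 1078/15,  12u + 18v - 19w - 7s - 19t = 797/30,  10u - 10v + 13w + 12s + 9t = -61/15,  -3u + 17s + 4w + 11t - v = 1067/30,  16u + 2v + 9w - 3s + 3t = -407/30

Row-reduce the augmented matrix:
R1 ← R1 / (-8).
R2 ← R2 − 12·R1.
R3 ← R3 − 10·R1.
R4 ← R4 + 3·R1.
R5 ← R5 − 16·R1.
R2 ← R2 / (39).
R1 ← R1 + 7/4·R2.
R3 ← R3 − 15/2·R2.
R4 ← R4 + 25/4·R2.
R5 ← R5 − 30·R2.
R3 ← R3 / (129/13).
R1 ← R1 + 35/78·R3.
R2 ← R2 + 59/78·R3.
R4 ← R4 − 74/39·R3.
R5 ← R5 − 230/13·R3.
R4 ← R4 / (13727/1548).
R1 ← R1 − 35/387·R4.
R2 ← R2 − 3719/1548·R4.
R3 ← R3 − 697/258·R4.
R5 ← R5 + 4330/129·R4.
R5 ← R5 / (191270/13727).
R1 ← R1 + 682/1961·R5.
R2 ← R2 + 11315/13727·R5.
R3 ← R3 + 2983/13727·R5.
R4 ← R4 − 8076/13727·R5.
Reading off the reduced rows gives u = -2/3, v = 12/5, w = 1/5, s = 5/2, t = -2/3.

u = -2/3, v = 12/5, w = 1/5, s = 5/2, t = -2/3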